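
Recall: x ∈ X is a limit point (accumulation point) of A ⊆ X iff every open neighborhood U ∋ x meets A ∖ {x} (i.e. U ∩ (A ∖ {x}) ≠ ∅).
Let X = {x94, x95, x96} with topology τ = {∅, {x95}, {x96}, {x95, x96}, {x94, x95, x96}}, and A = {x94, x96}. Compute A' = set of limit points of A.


A' = {x94}

For each x ∈ X, list the open sets U ∈ τ with x ∈ U, then check whether U ∩ (A ∖ {x}) ≠ ∅ for every such U.
  x = x94: opens ∋ x are {x94, x95, x96}; each meets A ∖ {x94}, so x IS a limit point.
  x = x95: open {x95} ∋ x has {x95} ∩ (A ∖ {x95}) = ∅, so x is NOT a limit point.
  x = x96: open {x96} ∋ x has {x96} ∩ (A ∖ {x96}) = ∅, so x is NOT a limit point.
Collecting: A' = {x94}.


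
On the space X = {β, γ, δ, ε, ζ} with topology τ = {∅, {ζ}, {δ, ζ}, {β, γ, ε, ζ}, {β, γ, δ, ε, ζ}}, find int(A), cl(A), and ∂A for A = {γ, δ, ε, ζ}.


int(A) = {δ, ζ}, cl(A) = {β, γ, δ, ε, ζ}, ∂A = {β, γ, ε}.

Closed sets in (X, τ) are complements of opens:
  closed(X, τ) = {∅, {δ}, {β, γ, ε}, {β, γ, δ, ε}, {β, γ, δ, ε, ζ}}.
int(A) = ⋃ {U ∈ τ : U ⊆ A}. Opens contained in A: ∅, {ζ}, {δ, ζ}.
Taking the union of these: int(A) = {δ, ζ}.
cl(A) = ⋂ {C closed : A ⊆ C}. Closed sets containing A: {β, γ, δ, ε, ζ}.
Intersecting these: cl(A) = {β, γ, δ, ε, ζ}.
∂A = cl(A) ∖ int(A) = {β, γ, δ, ε, ζ} ∖ {δ, ζ} = {β, γ, ε}.


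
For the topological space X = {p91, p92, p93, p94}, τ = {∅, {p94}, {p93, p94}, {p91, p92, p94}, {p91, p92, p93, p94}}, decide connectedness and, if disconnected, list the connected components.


(X, τ) is connected.

Find clopen sets (U ∈ τ with X ∖ U ∈ τ):
  U = ∅, X ∖ U = {p91, p92, p93, p94} — both open, so U is clopen.
  U = {p91, p92, p93, p94}, X ∖ U = ∅ — both open, so U is clopen.
Only trivial clopens (∅ and X) exist, so (X, τ) is connected.
Compute connected components by grouping points that agree on all clopens:
  component: {p91, p92, p93, p94}


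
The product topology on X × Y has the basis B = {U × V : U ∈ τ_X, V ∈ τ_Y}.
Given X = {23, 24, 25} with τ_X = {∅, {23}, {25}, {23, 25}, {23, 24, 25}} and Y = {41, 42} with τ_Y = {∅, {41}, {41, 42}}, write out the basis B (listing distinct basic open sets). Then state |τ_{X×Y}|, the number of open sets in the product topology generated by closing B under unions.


Basis B = {∅ × ∅, {23} × {41}, {25} × {41}, {23} × {41, 42}, {23, 25} × {41}, {25} × {41, 42}, {23, 24, 25} × {41}, {23, 25} × {41, 42}, {23, 24, 25} × {41, 42}}; |τ_{X×Y}| = 14.

Enumerate products U × V with U ∈ τ_X, V ∈ τ_Y (deduplicated):
  ∅ × ∅ = {} (∅)
  {23} × {41} = {(23,41)}
  {25} × {41} = {(25,41)}
  {23} × {41, 42} = {(23,41), (23,42)}
  {23, 25} × {41} = {(23,41), (25,41)}
  {25} × {41, 42} = {(25,41), (25,42)}
  {23, 24, 25} × {41} = {(23,41), (24,41), (25,41)}
  {23, 25} × {41, 42} = {(23,41), (23,42), (25,41), (25,42)}
  {23, 24, 25} × {41, 42} = {(23,41), (23,42), (24,41), (24,42), (25,41), (25,42)}
These 9 distinct sets form the basis B.
Close under arbitrary unions to get τ_{X×Y}; counting gives |τ_{X×Y}| = 14.


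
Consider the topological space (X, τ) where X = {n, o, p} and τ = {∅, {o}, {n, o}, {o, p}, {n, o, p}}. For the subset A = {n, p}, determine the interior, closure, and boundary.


int(A) = ∅, cl(A) = {n, p}, ∂A = {n, p}.

Closed sets in (X, τ) are complements of opens:
  closed(X, τ) = {∅, {n}, {p}, {n, p}, {n, o, p}}.
int(A) = ⋃ {U ∈ τ : U ⊆ A}. Opens contained in A: ∅.
Taking the union of these: int(A) = ∅.
cl(A) = ⋂ {C closed : A ⊆ C}. Closed sets containing A: {n, p}, {n, o, p}.
Intersecting these: cl(A) = {n, p}.
∂A = cl(A) ∖ int(A) = {n, p} ∖ ∅ = {n, p}.


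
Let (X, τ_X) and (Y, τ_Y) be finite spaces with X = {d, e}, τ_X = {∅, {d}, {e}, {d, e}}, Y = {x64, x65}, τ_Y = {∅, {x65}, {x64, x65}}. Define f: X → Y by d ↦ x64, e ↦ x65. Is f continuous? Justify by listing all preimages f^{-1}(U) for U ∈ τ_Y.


f IS continuous.

Compute f^{-1}(U) for each U ∈ τ_Y:
  U = ∅: f^{-1}(U) = ∅ ∈ τ_X ✓.
  U = {x65}: f^{-1}(U) = {e} ∈ τ_X ✓.
  U = {x64, x65}: f^{-1}(U) = {d, e} ∈ τ_X ✓.
Every preimage lies in τ_X, so f IS continuous.


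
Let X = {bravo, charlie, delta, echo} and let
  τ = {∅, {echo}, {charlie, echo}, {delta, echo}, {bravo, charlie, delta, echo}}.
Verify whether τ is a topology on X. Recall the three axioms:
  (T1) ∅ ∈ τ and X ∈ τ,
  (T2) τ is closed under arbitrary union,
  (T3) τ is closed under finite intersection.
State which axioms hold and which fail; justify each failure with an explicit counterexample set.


τ is NOT a topology on X.

Axiom (T1): ∅ ∈ τ? Yes; X ∈ τ? Yes.
Axiom (T2/T3): check pairwise unions and intersections of members of τ.
Counterexample for (T2): {charlie, echo} ∪ {delta, echo} = {charlie, delta, echo} ∉ τ. Therefore τ is NOT a topology.


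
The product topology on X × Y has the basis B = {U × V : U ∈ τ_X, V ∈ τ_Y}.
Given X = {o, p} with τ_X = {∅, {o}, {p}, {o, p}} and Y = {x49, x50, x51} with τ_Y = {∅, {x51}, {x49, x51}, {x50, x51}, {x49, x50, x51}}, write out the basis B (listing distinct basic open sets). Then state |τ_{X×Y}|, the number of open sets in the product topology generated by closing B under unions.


Basis B = {∅ × ∅, {o} × {x51}, {p} × {x51}, {o} × {x49, x51}, {o} × {x50, x51}, {o, p} × {x51}, {p} × {x49, x51}, {p} × {x50, x51}, {o} × {x49, x50, x51}, {p} × {x49, x50, x51}, {o, p} × {x49, x51}, {o, p} × {x50, x51}, {o, p} × {x49, x50, x51}}; |τ_{X×Y}| = 25.

Enumerate products U × V with U ∈ τ_X, V ∈ τ_Y (deduplicated):
  ∅ × ∅ = {} (∅)
  {o} × {x51} = {(o,x51)}
  {p} × {x51} = {(p,x51)}
  {o} × {x49, x51} = {(o,x49), (o,x51)}
  {o} × {x50, x51} = {(o,x50), (o,x51)}
  {o, p} × {x51} = {(o,x51), (p,x51)}
  {p} × {x49, x51} = {(p,x49), (p,x51)}
  {p} × {x50, x51} = {(p,x50), (p,x51)}
  {o} × {x49, x50, x51} = {(o,x49), (o,x50), (o,x51)}
  {p} × {x49, x50, x51} = {(p,x49), (p,x50), (p,x51)}
  {o, p} × {x49, x51} = {(o,x49), (o,x51), (p,x49), (p,x51)}
  {o, p} × {x50, x51} = {(o,x50), (o,x51), (p,x50), (p,x51)}
  {o, p} × {x49, x50, x51} = {(o,x49), (o,x50), (o,x51), (p,x49), (p,x50), (p,x51)}
These 13 distinct sets form the basis B.
Close under arbitrary unions to get τ_{X×Y}; counting gives |τ_{X×Y}| = 25.


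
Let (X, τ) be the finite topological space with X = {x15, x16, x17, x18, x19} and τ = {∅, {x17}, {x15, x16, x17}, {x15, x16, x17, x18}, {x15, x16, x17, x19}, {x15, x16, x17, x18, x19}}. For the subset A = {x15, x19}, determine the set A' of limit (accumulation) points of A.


A' = {x16, x18, x19}

For each x ∈ X, list the open sets U ∈ τ with x ∈ U, then check whether U ∩ (A ∖ {x}) ≠ ∅ for every such U.
  x = x15: open {x15, x16, x17} ∋ x has {x15, x16, x17} ∩ (A ∖ {x15}) = ∅, so x is NOT a limit point.
  x = x16: opens ∋ x are {x15, x16, x17}, {x15, x16, x17, x18}, {x15, x16, x17, x19}, {x15, x16, x17, x18, x19}; each meets A ∖ {x16}, so x IS a limit point.
  x = x17: open {x17} ∋ x has {x17} ∩ (A ∖ {x17}) = ∅, so x is NOT a limit point.
  x = x18: opens ∋ x are {x15, x16, x17, x18}, {x15, x16, x17, x18, x19}; each meets A ∖ {x18}, so x IS a limit point.
  x = x19: opens ∋ x are {x15, x16, x17, x19}, {x15, x16, x17, x18, x19}; each meets A ∖ {x19}, so x IS a limit point.
Collecting: A' = {x16, x18, x19}.


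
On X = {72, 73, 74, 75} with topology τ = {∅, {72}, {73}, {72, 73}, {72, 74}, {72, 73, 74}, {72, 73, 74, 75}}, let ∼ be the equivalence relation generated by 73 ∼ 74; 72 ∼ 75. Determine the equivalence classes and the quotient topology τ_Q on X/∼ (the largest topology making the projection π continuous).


X/∼ = {[72=75], [73=74]}; |τ_Q| = 2.

Equivalence classes: [72=75], [73=74].
Quotient map π: X → X/∼ sends 72 ↦ [72=75], 73 ↦ [73=74], 74 ↦ [73=74], 75 ↦ [72=75].
For each subset V ⊆ X/∼, compute π^{-1}(V) ⊆ X and check whether π^{-1}(V) ∈ τ. V is open in τ_Q iff π^{-1}(V) ∈ τ.
  V = {}: π^{-1}(V) = ∅ ∈ τ ✓.
  V = {[72=75]}: π^{-1}(V) = {72, 75} ∉ τ ✗.
  V = {[73=74]}: π^{-1}(V) = {73, 74} ∉ τ ✗.
  V = {[72=75], [73=74]}: π^{-1}(V) = {72, 73, 74, 75} ∈ τ ✓.
Open sets in the quotient: τ_Q = {{}, {[72=75], [73=74]}} (2 elements).


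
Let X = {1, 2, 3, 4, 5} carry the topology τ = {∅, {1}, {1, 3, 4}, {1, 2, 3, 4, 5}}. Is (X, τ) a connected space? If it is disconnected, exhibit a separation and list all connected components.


(X, τ) is connected.

Find clopen sets (U ∈ τ with X ∖ U ∈ τ):
  U = ∅, X ∖ U = {1, 2, 3, 4, 5} — both open, so U is clopen.
  U = {1, 2, 3, 4, 5}, X ∖ U = ∅ — both open, so U is clopen.
Only trivial clopens (∅ and X) exist, so (X, τ) is connected.
Compute connected components by grouping points that agree on all clopens:
  component: {1, 2, 3, 4, 5}


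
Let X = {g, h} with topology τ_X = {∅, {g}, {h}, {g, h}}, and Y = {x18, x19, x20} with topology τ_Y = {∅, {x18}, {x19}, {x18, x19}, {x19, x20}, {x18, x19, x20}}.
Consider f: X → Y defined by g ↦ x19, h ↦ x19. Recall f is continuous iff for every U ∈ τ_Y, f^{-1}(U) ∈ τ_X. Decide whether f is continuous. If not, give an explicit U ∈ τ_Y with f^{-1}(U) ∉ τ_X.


f IS continuous.

Compute f^{-1}(U) for each U ∈ τ_Y:
  U = ∅: f^{-1}(U) = ∅ ∈ τ_X ✓.
  U = {x18}: f^{-1}(U) = ∅ ∈ τ_X ✓.
  U = {x19}: f^{-1}(U) = {g, h} ∈ τ_X ✓.
  U = {x18, x19}: f^{-1}(U) = {g, h} ∈ τ_X ✓.
  U = {x19, x20}: f^{-1}(U) = {g, h} ∈ τ_X ✓.
  U = {x18, x19, x20}: f^{-1}(U) = {g, h} ∈ τ_X ✓.
Every preimage lies in τ_X, so f IS continuous.


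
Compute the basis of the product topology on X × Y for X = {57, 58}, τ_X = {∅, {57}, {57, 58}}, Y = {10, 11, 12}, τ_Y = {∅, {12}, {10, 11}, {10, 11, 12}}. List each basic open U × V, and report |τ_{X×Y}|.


Basis B = {∅ × ∅, {57} × {12}, {57} × {10, 11}, {57, 58} × {12}, {57} × {10, 11, 12}, {57, 58} × {10, 11}, {57, 58} × {10, 11, 12}}; |τ_{X×Y}| = 9.

Enumerate products U × V with U ∈ τ_X, V ∈ τ_Y (deduplicated):
  ∅ × ∅ = {} (∅)
  {57} × {12} = {(57,12)}
  {57} × {10, 11} = {(57,10), (57,11)}
  {57, 58} × {12} = {(57,12), (58,12)}
  {57} × {10, 11, 12} = {(57,10), (57,11), (57,12)}
  {57, 58} × {10, 11} = {(57,10), (57,11), (58,10), (58,11)}
  {57, 58} × {10, 11, 12} = {(57,10), (57,11), (57,12), (58,10), (58,11), (58,12)}
These 7 distinct sets form the basis B.
Close under arbitrary unions to get τ_{X×Y}; counting gives |τ_{X×Y}| = 9.


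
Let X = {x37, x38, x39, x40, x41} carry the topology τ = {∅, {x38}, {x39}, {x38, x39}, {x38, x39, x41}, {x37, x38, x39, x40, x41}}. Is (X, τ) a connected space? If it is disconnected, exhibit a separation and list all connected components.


(X, τ) is connected.

Find clopen sets (U ∈ τ with X ∖ U ∈ τ):
  U = ∅, X ∖ U = {x37, x38, x39, x40, x41} — both open, so U is clopen.
  U = {x37, x38, x39, x40, x41}, X ∖ U = ∅ — both open, so U is clopen.
Only trivial clopens (∅ and X) exist, so (X, τ) is connected.
Compute connected components by grouping points that agree on all clopens:
  component: {x37, x38, x39, x40, x41}


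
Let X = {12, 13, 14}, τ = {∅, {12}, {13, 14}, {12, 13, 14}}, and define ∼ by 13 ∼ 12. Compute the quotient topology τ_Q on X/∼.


X/∼ = {[12=13], [14]}; |τ_Q| = 2.

Equivalence classes: [12=13], [14].
Quotient map π: X → X/∼ sends 12 ↦ [12=13], 13 ↦ [12=13], 14 ↦ [14].
For each subset V ⊆ X/∼, compute π^{-1}(V) ⊆ X and check whether π^{-1}(V) ∈ τ. V is open in τ_Q iff π^{-1}(V) ∈ τ.
  V = {}: π^{-1}(V) = ∅ ∈ τ ✓.
  V = {[12=13]}: π^{-1}(V) = {12, 13} ∉ τ ✗.
  V = {[14]}: π^{-1}(V) = {14} ∉ τ ✗.
  V = {[12=13], [14]}: π^{-1}(V) = {12, 13, 14} ∈ τ ✓.
Open sets in the quotient: τ_Q = {{}, {[12=13], [14]}} (2 elements).


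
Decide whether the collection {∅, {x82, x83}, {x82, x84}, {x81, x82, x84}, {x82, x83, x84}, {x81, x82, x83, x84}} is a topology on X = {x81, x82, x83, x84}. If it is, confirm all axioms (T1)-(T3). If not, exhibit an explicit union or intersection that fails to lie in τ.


τ is NOT a topology on X.

Axiom (T1): ∅ ∈ τ? Yes; X ∈ τ? Yes.
Axiom (T2/T3): check pairwise unions and intersections of members of τ.
Counterexample for (T3): {x82, x83} ∩ {x82, x84} = {x82} ∉ τ. Therefore τ is NOT a topology.


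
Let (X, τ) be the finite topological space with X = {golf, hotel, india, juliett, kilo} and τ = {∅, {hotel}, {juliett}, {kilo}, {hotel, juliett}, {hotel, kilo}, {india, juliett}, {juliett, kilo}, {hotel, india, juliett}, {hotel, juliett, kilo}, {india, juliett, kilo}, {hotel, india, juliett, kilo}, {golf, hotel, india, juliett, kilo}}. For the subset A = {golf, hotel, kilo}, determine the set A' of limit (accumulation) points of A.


A' = {golf}

For each x ∈ X, list the open sets U ∈ τ with x ∈ U, then check whether U ∩ (A ∖ {x}) ≠ ∅ for every such U.
  x = golf: opens ∋ x are {golf, hotel, india, juliett, kilo}; each meets A ∖ {golf}, so x IS a limit point.
  x = hotel: open {hotel} ∋ x has {hotel} ∩ (A ∖ {hotel}) = ∅, so x is NOT a limit point.
  x = india: open {india, juliett} ∋ x has {india, juliett} ∩ (A ∖ {india}) = ∅, so x is NOT a limit point.
  x = juliett: open {juliett} ∋ x has {juliett} ∩ (A ∖ {juliett}) = ∅, so x is NOT a limit point.
  x = kilo: open {kilo} ∋ x has {kilo} ∩ (A ∖ {kilo}) = ∅, so x is NOT a limit point.
Collecting: A' = {golf}.


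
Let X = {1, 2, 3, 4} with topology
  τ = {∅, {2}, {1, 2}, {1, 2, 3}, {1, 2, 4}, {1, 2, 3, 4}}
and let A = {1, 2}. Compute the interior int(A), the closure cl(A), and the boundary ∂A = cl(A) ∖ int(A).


int(A) = {1, 2}, cl(A) = {1, 2, 3, 4}, ∂A = {3, 4}.

Closed sets in (X, τ) are complements of opens:
  closed(X, τ) = {∅, {3}, {4}, {3, 4}, {1, 3, 4}, {1, 2, 3, 4}}.
int(A) = ⋃ {U ∈ τ : U ⊆ A}. Opens contained in A: ∅, {2}, {1, 2}.
Taking the union of these: int(A) = {1, 2}.
cl(A) = ⋂ {C closed : A ⊆ C}. Closed sets containing A: {1, 2, 3, 4}.
Intersecting these: cl(A) = {1, 2, 3, 4}.
∂A = cl(A) ∖ int(A) = {1, 2, 3, 4} ∖ {1, 2} = {3, 4}.


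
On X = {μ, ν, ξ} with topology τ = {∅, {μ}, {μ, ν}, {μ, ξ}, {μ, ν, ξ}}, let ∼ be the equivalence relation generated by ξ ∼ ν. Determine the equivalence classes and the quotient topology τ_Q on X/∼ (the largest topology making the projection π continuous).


X/∼ = {[μ], [ν=ξ]}; |τ_Q| = 3.

Equivalence classes: [μ], [ν=ξ].
Quotient map π: X → X/∼ sends μ ↦ [μ], ν ↦ [ν=ξ], ξ ↦ [ν=ξ].
For each subset V ⊆ X/∼, compute π^{-1}(V) ⊆ X and check whether π^{-1}(V) ∈ τ. V is open in τ_Q iff π^{-1}(V) ∈ τ.
  V = {}: π^{-1}(V) = ∅ ∈ τ ✓.
  V = {[μ]}: π^{-1}(V) = {μ} ∈ τ ✓.
  V = {[ν=ξ]}: π^{-1}(V) = {ν, ξ} ∉ τ ✗.
  V = {[μ], [ν=ξ]}: π^{-1}(V) = {μ, ν, ξ} ∈ τ ✓.
Open sets in the quotient: τ_Q = {{}, {[μ]}, {[μ], [ν=ξ]}} (3 elements).


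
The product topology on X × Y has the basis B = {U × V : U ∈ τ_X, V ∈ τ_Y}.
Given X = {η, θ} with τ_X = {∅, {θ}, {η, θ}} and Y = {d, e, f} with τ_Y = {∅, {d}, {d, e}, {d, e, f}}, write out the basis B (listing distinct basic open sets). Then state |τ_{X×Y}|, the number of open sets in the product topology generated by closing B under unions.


Basis B = {∅ × ∅, {θ} × {d}, {η, θ} × {d}, {θ} × {d, e}, {θ} × {d, e, f}, {η, θ} × {d, e}, {η, θ} × {d, e, f}}; |τ_{X×Y}| = 10.

Enumerate products U × V with U ∈ τ_X, V ∈ τ_Y (deduplicated):
  ∅ × ∅ = {} (∅)
  {θ} × {d} = {(θ,d)}
  {η, θ} × {d} = {(η,d), (θ,d)}
  {θ} × {d, e} = {(θ,d), (θ,e)}
  {θ} × {d, e, f} = {(θ,d), (θ,e), (θ,f)}
  {η, θ} × {d, e} = {(η,d), (η,e), (θ,d), (θ,e)}
  {η, θ} × {d, e, f} = {(η,d), (η,e), (η,f), (θ,d), (θ,e), (θ,f)}
These 7 distinct sets form the basis B.
Close under arbitrary unions to get τ_{X×Y}; counting gives |τ_{X×Y}| = 10.


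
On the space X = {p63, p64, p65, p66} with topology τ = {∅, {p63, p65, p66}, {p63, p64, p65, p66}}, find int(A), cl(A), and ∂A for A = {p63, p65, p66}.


int(A) = {p63, p65, p66}, cl(A) = {p63, p64, p65, p66}, ∂A = {p64}.

Closed sets in (X, τ) are complements of opens:
  closed(X, τ) = {∅, {p64}, {p63, p64, p65, p66}}.
int(A) = ⋃ {U ∈ τ : U ⊆ A}. Opens contained in A: ∅, {p63, p65, p66}.
Taking the union of these: int(A) = {p63, p65, p66}.
cl(A) = ⋂ {C closed : A ⊆ C}. Closed sets containing A: {p63, p64, p65, p66}.
Intersecting these: cl(A) = {p63, p64, p65, p66}.
∂A = cl(A) ∖ int(A) = {p63, p64, p65, p66} ∖ {p63, p65, p66} = {p64}.


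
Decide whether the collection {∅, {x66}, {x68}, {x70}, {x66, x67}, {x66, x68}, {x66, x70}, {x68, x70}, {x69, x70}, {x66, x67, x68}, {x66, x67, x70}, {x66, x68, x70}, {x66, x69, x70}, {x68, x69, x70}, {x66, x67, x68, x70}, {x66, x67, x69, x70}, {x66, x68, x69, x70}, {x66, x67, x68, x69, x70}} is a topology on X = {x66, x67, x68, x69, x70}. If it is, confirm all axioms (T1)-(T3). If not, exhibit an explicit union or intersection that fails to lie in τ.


τ IS a topology on X.

Axiom (T1): ∅ ∈ τ? Yes; X ∈ τ? Yes.
Axiom (T2/T3): check pairwise unions and intersections of members of τ.
All pairwise intersections and unions checked — each lies in τ. Therefore τ satisfies (T1), (T2), (T3): it IS a topology on X.


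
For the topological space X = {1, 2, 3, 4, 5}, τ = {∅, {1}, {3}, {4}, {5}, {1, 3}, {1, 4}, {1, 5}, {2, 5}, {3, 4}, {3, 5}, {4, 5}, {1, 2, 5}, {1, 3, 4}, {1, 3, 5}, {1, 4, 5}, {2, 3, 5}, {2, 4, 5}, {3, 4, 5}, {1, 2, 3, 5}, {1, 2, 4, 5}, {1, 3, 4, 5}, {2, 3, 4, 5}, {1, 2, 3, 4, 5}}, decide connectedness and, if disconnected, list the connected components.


(X, τ) is disconnected; components = [{1}, {3}, {4}, {2, 5}].

Find clopen sets (U ∈ τ with X ∖ U ∈ τ):
  U = ∅, X ∖ U = {1, 2, 3, 4, 5} — both open, so U is clopen.
  U = {1}, X ∖ U = {2, 3, 4, 5} — both open, so U is clopen.
  U = {3}, X ∖ U = {1, 2, 4, 5} — both open, so U is clopen.
  U = {4}, X ∖ U = {1, 2, 3, 5} — both open, so U is clopen.
  U = {1, 3}, X ∖ U = {2, 4, 5} — both open, so U is clopen.
  U = {1, 4}, X ∖ U = {2, 3, 5} — both open, so U is clopen.
  U = {2, 5}, X ∖ U = {1, 3, 4} — both open, so U is clopen.
  U = {3, 4}, X ∖ U = {1, 2, 5} — both open, so U is clopen.
  U = {1, 2, 5}, X ∖ U = {3, 4} — both open, so U is clopen.
  U = {1, 3, 4}, X ∖ U = {2, 5} — both open, so U is clopen.
  U = {2, 3, 5}, X ∖ U = {1, 4} — both open, so U is clopen.
  U = {2, 4, 5}, X ∖ U = {1, 3} — both open, so U is clopen.
  U = {1, 2, 3, 5}, X ∖ U = {4} — both open, so U is clopen.
  U = {1, 2, 4, 5}, X ∖ U = {3} — both open, so U is clopen.
  U = {2, 3, 4, 5}, X ∖ U = {1} — both open, so U is clopen.
  U = {1, 2, 3, 4, 5}, X ∖ U = ∅ — both open, so U is clopen.
Nontrivial clopen(s) exist: e.g. {1, 4}. So (X, τ) is disconnected.
Compute connected components by grouping points that agree on all clopens:
  component: {1}
  component: {3}
  component: {4}
  component: {2, 5}


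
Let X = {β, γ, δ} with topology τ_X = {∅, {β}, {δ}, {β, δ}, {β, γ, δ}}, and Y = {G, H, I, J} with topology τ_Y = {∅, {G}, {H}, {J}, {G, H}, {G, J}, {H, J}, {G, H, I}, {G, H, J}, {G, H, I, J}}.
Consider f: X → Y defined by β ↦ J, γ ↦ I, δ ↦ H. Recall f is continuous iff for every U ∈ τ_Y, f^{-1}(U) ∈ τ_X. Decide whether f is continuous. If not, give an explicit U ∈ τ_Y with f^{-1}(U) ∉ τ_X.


f is NOT continuous.

Compute f^{-1}(U) for each U ∈ τ_Y:
  U = ∅: f^{-1}(U) = ∅ ∈ τ_X ✓.
  U = {G}: f^{-1}(U) = ∅ ∈ τ_X ✓.
  U = {H}: f^{-1}(U) = {δ} ∈ τ_X ✓.
  U = {J}: f^{-1}(U) = {β} ∈ τ_X ✓.
  U = {G, H}: f^{-1}(U) = {δ} ∈ τ_X ✓.
  U = {G, J}: f^{-1}(U) = {β} ∈ τ_X ✓.
  U = {H, J}: f^{-1}(U) = {β, δ} ∈ τ_X ✓.
  U = {G, H, I}: f^{-1}(U) = {γ, δ} ∉ τ_X ✗.
  U = {G, H, J}: f^{-1}(U) = {β, δ} ∈ τ_X ✓.
  U = {G, H, I, J}: f^{-1}(U) = {β, γ, δ} ∈ τ_X ✓.
Found U = {G, H, I} with f^{-1}(U) = {γ, δ} not in τ_X. Therefore f is NOT continuous.


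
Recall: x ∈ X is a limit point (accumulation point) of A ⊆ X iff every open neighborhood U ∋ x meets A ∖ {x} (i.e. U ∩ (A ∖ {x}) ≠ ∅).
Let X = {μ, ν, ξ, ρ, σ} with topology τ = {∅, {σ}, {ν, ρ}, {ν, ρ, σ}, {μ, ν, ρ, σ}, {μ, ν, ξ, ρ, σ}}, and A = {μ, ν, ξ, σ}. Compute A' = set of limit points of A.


A' = {μ, ξ, ρ}

For each x ∈ X, list the open sets U ∈ τ with x ∈ U, then check whether U ∩ (A ∖ {x}) ≠ ∅ for every such U.
  x = μ: opens ∋ x are {μ, ν, ρ, σ}, {μ, ν, ξ, ρ, σ}; each meets A ∖ {μ}, so x IS a limit point.
  x = ν: open {ν, ρ} ∋ x has {ν, ρ} ∩ (A ∖ {ν}) = ∅, so x is NOT a limit point.
  x = ξ: opens ∋ x are {μ, ν, ξ, ρ, σ}; each meets A ∖ {ξ}, so x IS a limit point.
  x = ρ: opens ∋ x are {ν, ρ}, {ν, ρ, σ}, {μ, ν, ρ, σ}, {μ, ν, ξ, ρ, σ}; each meets A ∖ {ρ}, so x IS a limit point.
  x = σ: open {σ} ∋ x has {σ} ∩ (A ∖ {σ}) = ∅, so x is NOT a limit point.
Collecting: A' = {μ, ξ, ρ}.


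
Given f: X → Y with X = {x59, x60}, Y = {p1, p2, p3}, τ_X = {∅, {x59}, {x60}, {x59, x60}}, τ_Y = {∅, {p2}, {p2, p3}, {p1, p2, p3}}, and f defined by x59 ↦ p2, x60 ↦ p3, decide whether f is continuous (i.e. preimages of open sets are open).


f IS continuous.

Compute f^{-1}(U) for each U ∈ τ_Y:
  U = ∅: f^{-1}(U) = ∅ ∈ τ_X ✓.
  U = {p2}: f^{-1}(U) = {x59} ∈ τ_X ✓.
  U = {p2, p3}: f^{-1}(U) = {x59, x60} ∈ τ_X ✓.
  U = {p1, p2, p3}: f^{-1}(U) = {x59, x60} ∈ τ_X ✓.
Every preimage lies in τ_X, so f IS continuous.


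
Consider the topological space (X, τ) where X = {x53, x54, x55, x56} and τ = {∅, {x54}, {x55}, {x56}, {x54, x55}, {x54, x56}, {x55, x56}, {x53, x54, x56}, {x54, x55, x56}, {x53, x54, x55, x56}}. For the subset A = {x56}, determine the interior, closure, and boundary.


int(A) = {x56}, cl(A) = {x53, x56}, ∂A = {x53}.

Closed sets in (X, τ) are complements of opens:
  closed(X, τ) = {∅, {x53}, {x55}, {x53, x54}, {x53, x55}, {x53, x56}, {x53, x54, x55}, {x53, x54, x56}, {x53, x55, x56}, {x53, x54, x55, x56}}.
int(A) = ⋃ {U ∈ τ : U ⊆ A}. Opens contained in A: ∅, {x56}.
Taking the union of these: int(A) = {x56}.
cl(A) = ⋂ {C closed : A ⊆ C}. Closed sets containing A: {x53, x56}, {x53, x54, x56}, {x53, x55, x56}, {x53, x54, x55, x56}.
Intersecting these: cl(A) = {x53, x56}.
∂A = cl(A) ∖ int(A) = {x53, x56} ∖ {x56} = {x53}.


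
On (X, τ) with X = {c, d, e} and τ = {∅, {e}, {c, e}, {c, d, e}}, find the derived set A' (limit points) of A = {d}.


A' = ∅

For each x ∈ X, list the open sets U ∈ τ with x ∈ U, then check whether U ∩ (A ∖ {x}) ≠ ∅ for every such U.
  x = c: open {c, e} ∋ x has {c, e} ∩ (A ∖ {c}) = ∅, so x is NOT a limit point.
  x = d: open {c, d, e} ∋ x has {c, d, e} ∩ (A ∖ {d}) = ∅, so x is NOT a limit point.
  x = e: open {e} ∋ x has {e} ∩ (A ∖ {e}) = ∅, so x is NOT a limit point.
Collecting: A' = ∅.


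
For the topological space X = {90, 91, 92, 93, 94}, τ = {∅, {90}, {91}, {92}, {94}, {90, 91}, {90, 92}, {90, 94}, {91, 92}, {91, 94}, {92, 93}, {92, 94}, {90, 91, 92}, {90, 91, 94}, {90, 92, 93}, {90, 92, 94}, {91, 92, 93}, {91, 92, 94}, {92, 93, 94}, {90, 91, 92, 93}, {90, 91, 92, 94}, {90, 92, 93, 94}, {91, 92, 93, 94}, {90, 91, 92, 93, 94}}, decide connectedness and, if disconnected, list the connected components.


(X, τ) is disconnected; components = [{90}, {91}, {94}, {92, 93}].

Find clopen sets (U ∈ τ with X ∖ U ∈ τ):
  U = ∅, X ∖ U = {90, 91, 92, 93, 94} — both open, so U is clopen.
  U = {90}, X ∖ U = {91, 92, 93, 94} — both open, so U is clopen.
  U = {91}, X ∖ U = {90, 92, 93, 94} — both open, so U is clopen.
  U = {94}, X ∖ U = {90, 91, 92, 93} — both open, so U is clopen.
  U = {90, 91}, X ∖ U = {92, 93, 94} — both open, so U is clopen.
  U = {90, 94}, X ∖ U = {91, 92, 93} — both open, so U is clopen.
  U = {91, 94}, X ∖ U = {90, 92, 93} — both open, so U is clopen.
  U = {92, 93}, X ∖ U = {90, 91, 94} — both open, so U is clopen.
  U = {90, 91, 94}, X ∖ U = {92, 93} — both open, so U is clopen.
  U = {90, 92, 93}, X ∖ U = {91, 94} — both open, so U is clopen.
  U = {91, 92, 93}, X ∖ U = {90, 94} — both open, so U is clopen.
  U = {92, 93, 94}, X ∖ U = {90, 91} — both open, so U is clopen.
  U = {90, 91, 92, 93}, X ∖ U = {94} — both open, so U is clopen.
  U = {90, 92, 93, 94}, X ∖ U = {91} — both open, so U is clopen.
  U = {91, 92, 93, 94}, X ∖ U = {90} — both open, so U is clopen.
  U = {90, 91, 92, 93, 94}, X ∖ U = ∅ — both open, so U is clopen.
Nontrivial clopen(s) exist: e.g. {91}. So (X, τ) is disconnected.
Compute connected components by grouping points that agree on all clopens:
  component: {90}
  component: {91}
  component: {94}
  component: {92, 93}


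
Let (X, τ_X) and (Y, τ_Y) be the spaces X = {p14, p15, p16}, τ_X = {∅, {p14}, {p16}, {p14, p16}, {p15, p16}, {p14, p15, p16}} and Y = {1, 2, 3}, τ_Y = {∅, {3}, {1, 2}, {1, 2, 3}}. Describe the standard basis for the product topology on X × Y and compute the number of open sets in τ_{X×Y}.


Basis B = {∅ × ∅, {p14} × {3}, {p16} × {3}, {p14} × {1, 2}, {p14, p16} × {3}, {p15, p16} × {3}, {p16} × {1, 2}, {p14} × {1, 2, 3}, {p14, p15, p16} × {3}, {p16} × {1, 2, 3}, {p14, p16} × {1, 2}, {p15, p16} × {1, 2}, {p14, p16} × {1, 2, 3}, {p14, p15, p16} × {1, 2}, {p15, p16} × {1, 2, 3}, {p14, p15, p16} × {1, 2, 3}}; |τ_{X×Y}| = 36.

Enumerate products U × V with U ∈ τ_X, V ∈ τ_Y (deduplicated):
  ∅ × ∅ = {} (∅)
  {p14} × {3} = {(p14,3)}
  {p16} × {3} = {(p16,3)}
  {p14} × {1, 2} = {(p14,1), (p14,2)}
  {p14, p16} × {3} = {(p14,3), (p16,3)}
  {p15, p16} × {3} = {(p15,3), (p16,3)}
  {p16} × {1, 2} = {(p16,1), (p16,2)}
  {p14} × {1, 2, 3} = {(p14,1), (p14,2), (p14,3)}
  {p14, p15, p16} × {3} = {(p14,3), (p15,3), (p16,3)}
  {p16} × {1, 2, 3} = {(p16,1), (p16,2), (p16,3)}
  {p14, p16} × {1, 2} = {(p14,1), (p14,2), (p16,1), (p16,2)}
  {p15, p16} × {1, 2} = {(p15,1), (p15,2), (p16,1), (p16,2)}
  {p14, p16} × {1, 2, 3} = {(p14,1), (p14,2), (p14,3), (p16,1), (p16,2), (p16,3)}
  {p14, p15, p16} × {1, 2} = {(p14,1), (p14,2), (p15,1), (p15,2), (p16,1), (p16,2)}
  {p15, p16} × {1, 2, 3} = {(p15,1), (p15,2), (p15,3), (p16,1), (p16,2), (p16,3)}
  {p14, p15, p16} × {1, 2, 3} = {(p14,1), (p14,2), (p14,3), (p15,1), (p15,2), (p15,3), (p16,1), (p16,2), (p16,3)}
These 16 distinct sets form the basis B.
Close under arbitrary unions to get τ_{X×Y}; counting gives |τ_{X×Y}| = 36.


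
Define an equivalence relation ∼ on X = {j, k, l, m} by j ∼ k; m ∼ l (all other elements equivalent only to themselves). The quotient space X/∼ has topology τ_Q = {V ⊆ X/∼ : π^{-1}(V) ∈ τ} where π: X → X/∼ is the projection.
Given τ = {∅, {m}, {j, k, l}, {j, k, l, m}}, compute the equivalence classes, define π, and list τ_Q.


X/∼ = {[j=k], [l=m]}; |τ_Q| = 2.

Equivalence classes: [j=k], [l=m].
Quotient map π: X → X/∼ sends j ↦ [j=k], k ↦ [j=k], l ↦ [l=m], m ↦ [l=m].
For each subset V ⊆ X/∼, compute π^{-1}(V) ⊆ X and check whether π^{-1}(V) ∈ τ. V is open in τ_Q iff π^{-1}(V) ∈ τ.
  V = {}: π^{-1}(V) = ∅ ∈ τ ✓.
  V = {[j=k]}: π^{-1}(V) = {j, k} ∉ τ ✗.
  V = {[l=m]}: π^{-1}(V) = {l, m} ∉ τ ✗.
  V = {[j=k], [l=m]}: π^{-1}(V) = {j, k, l, m} ∈ τ ✓.
Open sets in the quotient: τ_Q = {{}, {[j=k], [l=m]}} (2 elements).


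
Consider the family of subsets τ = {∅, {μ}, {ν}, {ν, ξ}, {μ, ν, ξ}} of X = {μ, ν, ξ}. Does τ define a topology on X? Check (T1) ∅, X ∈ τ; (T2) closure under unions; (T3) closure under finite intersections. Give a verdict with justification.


τ is NOT a topology on X.

Axiom (T1): ∅ ∈ τ? Yes; X ∈ τ? Yes.
Axiom (T2/T3): check pairwise unions and intersections of members of τ.
Counterexample for (T2): {μ} ∪ {ν} = {μ, ν} ∉ τ. Therefore τ is NOT a topology.


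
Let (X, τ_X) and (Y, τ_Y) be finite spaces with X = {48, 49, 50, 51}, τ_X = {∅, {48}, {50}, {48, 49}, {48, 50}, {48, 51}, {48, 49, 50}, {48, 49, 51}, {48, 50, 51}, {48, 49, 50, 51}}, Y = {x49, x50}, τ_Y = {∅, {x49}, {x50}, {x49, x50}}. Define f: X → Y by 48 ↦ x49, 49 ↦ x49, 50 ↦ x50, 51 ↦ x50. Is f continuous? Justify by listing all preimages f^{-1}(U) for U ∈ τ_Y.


f is NOT continuous.

Compute f^{-1}(U) for each U ∈ τ_Y:
  U = ∅: f^{-1}(U) = ∅ ∈ τ_X ✓.
  U = {x49}: f^{-1}(U) = {48, 49} ∈ τ_X ✓.
  U = {x50}: f^{-1}(U) = {50, 51} ∉ τ_X ✗.
  U = {x49, x50}: f^{-1}(U) = {48, 49, 50, 51} ∈ τ_X ✓.
Found U = {x50} with f^{-1}(U) = {50, 51} not in τ_X. Therefore f is NOT continuous.


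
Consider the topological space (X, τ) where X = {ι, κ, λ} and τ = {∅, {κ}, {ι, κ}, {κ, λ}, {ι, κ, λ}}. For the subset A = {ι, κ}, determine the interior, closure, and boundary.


int(A) = {ι, κ}, cl(A) = {ι, κ, λ}, ∂A = {λ}.

Closed sets in (X, τ) are complements of opens:
  closed(X, τ) = {∅, {ι}, {λ}, {ι, λ}, {ι, κ, λ}}.
int(A) = ⋃ {U ∈ τ : U ⊆ A}. Opens contained in A: ∅, {κ}, {ι, κ}.
Taking the union of these: int(A) = {ι, κ}.
cl(A) = ⋂ {C closed : A ⊆ C}. Closed sets containing A: {ι, κ, λ}.
Intersecting these: cl(A) = {ι, κ, λ}.
∂A = cl(A) ∖ int(A) = {ι, κ, λ} ∖ {ι, κ} = {λ}.


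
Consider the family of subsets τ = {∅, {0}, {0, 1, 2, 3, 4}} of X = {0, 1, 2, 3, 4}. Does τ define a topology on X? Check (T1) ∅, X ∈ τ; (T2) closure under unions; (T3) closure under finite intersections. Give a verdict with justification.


τ IS a topology on X.

Axiom (T1): ∅ ∈ τ? Yes; X ∈ τ? Yes.
Axiom (T2/T3): check pairwise unions and intersections of members of τ.
All pairwise intersections and unions checked — each lies in τ. Therefore τ satisfies (T1), (T2), (T3): it IS a topology on X.


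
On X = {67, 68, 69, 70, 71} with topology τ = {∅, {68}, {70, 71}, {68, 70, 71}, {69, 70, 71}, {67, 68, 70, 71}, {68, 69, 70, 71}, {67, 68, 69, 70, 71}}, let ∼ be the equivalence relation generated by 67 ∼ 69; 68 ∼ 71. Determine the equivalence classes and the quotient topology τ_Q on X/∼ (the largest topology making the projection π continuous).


X/∼ = {[67=69], [68=71], [70]}; |τ_Q| = 3.

Equivalence classes: [67=69], [68=71], [70].
Quotient map π: X → X/∼ sends 67 ↦ [67=69], 68 ↦ [68=71], 69 ↦ [67=69], 70 ↦ [70], 71 ↦ [68=71].
For each subset V ⊆ X/∼, compute π^{-1}(V) ⊆ X and check whether π^{-1}(V) ∈ τ. V is open in τ_Q iff π^{-1}(V) ∈ τ.
  V = {}: π^{-1}(V) = ∅ ∈ τ ✓.
  V = {[67=69]}: π^{-1}(V) = {67, 69} ∉ τ ✗.
  V = {[68=71]}: π^{-1}(V) = {68, 71} ∉ τ ✗.
  V = {[67=69], [68=71]}: π^{-1}(V) = {67, 68, 69, 71} ∉ τ ✗.
  V = {[70]}: π^{-1}(V) = {70} ∉ τ ✗.
  V = {[67=69], [70]}: π^{-1}(V) = {67, 69, 70} ∉ τ ✗.
  V = {[68=71], [70]}: π^{-1}(V) = {68, 70, 71} ∈ τ ✓.
  V = {[67=69], [68=71], [70]}: π^{-1}(V) = {67, 68, 69, 70, 71} ∈ τ ✓.
Open sets in the quotient: τ_Q = {{}, {[68=71], [70]}, {[67=69], [68=71], [70]}} (3 elements).


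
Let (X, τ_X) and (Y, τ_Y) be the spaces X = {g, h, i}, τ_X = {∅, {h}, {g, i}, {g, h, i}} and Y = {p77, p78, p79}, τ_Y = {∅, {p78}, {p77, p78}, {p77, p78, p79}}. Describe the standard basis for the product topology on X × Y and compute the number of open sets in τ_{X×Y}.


Basis B = {∅ × ∅, {h} × {p78}, {g, i} × {p78}, {h} × {p77, p78}, {g, h, i} × {p78}, {h} × {p77, p78, p79}, {g, i} × {p77, p78}, {g, i} × {p77, p78, p79}, {g, h, i} × {p77, p78}, {g, h, i} × {p77, p78, p79}}; |τ_{X×Y}| = 16.

Enumerate products U × V with U ∈ τ_X, V ∈ τ_Y (deduplicated):
  ∅ × ∅ = {} (∅)
  {h} × {p78} = {(h,p78)}
  {g, i} × {p78} = {(g,p78), (i,p78)}
  {h} × {p77, p78} = {(h,p77), (h,p78)}
  {g, h, i} × {p78} = {(g,p78), (h,p78), (i,p78)}
  {h} × {p77, p78, p79} = {(h,p77), (h,p78), (h,p79)}
  {g, i} × {p77, p78} = {(g,p77), (g,p78), (i,p77), (i,p78)}
  {g, i} × {p77, p78, p79} = {(g,p77), (g,p78), (g,p79), (i,p77), (i,p78), (i,p79)}
  {g, h, i} × {p77, p78} = {(g,p77), (g,p78), (h,p77), (h,p78), (i,p77), (i,p78)}
  {g, h, i} × {p77, p78, p79} = {(g,p77), (g,p78), (g,p79), (h,p77), (h,p78), (h,p79), (i,p77), (i,p78), (i,p79)}
These 10 distinct sets form the basis B.
Close under arbitrary unions to get τ_{X×Y}; counting gives |τ_{X×Y}| = 16.


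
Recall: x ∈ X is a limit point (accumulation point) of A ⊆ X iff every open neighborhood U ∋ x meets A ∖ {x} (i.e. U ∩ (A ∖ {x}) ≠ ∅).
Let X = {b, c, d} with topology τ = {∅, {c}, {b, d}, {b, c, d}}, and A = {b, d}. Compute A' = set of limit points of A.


A' = {b, d}

For each x ∈ X, list the open sets U ∈ τ with x ∈ U, then check whether U ∩ (A ∖ {x}) ≠ ∅ for every such U.
  x = b: opens ∋ x are {b, d}, {b, c, d}; each meets A ∖ {b}, so x IS a limit point.
  x = c: open {c} ∋ x has {c} ∩ (A ∖ {c}) = ∅, so x is NOT a limit point.
  x = d: opens ∋ x are {b, d}, {b, c, d}; each meets A ∖ {d}, so x IS a limit point.
Collecting: A' = {b, d}.


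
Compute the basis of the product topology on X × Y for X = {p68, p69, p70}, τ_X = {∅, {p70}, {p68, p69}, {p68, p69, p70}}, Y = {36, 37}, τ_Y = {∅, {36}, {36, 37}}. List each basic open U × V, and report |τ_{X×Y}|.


Basis B = {∅ × ∅, {p70} × {36}, {p68, p69} × {36}, {p70} × {36, 37}, {p68, p69, p70} × {36}, {p68, p69} × {36, 37}, {p68, p69, p70} × {36, 37}}; |τ_{X×Y}| = 9.

Enumerate products U × V with U ∈ τ_X, V ∈ τ_Y (deduplicated):
  ∅ × ∅ = {} (∅)
  {p70} × {36} = {(p70,36)}
  {p68, p69} × {36} = {(p68,36), (p69,36)}
  {p70} × {36, 37} = {(p70,36), (p70,37)}
  {p68, p69, p70} × {36} = {(p68,36), (p69,36), (p70,36)}
  {p68, p69} × {36, 37} = {(p68,36), (p68,37), (p69,36), (p69,37)}
  {p68, p69, p70} × {36, 37} = {(p68,36), (p68,37), (p69,36), (p69,37), (p70,36), (p70,37)}
These 7 distinct sets form the basis B.
Close under arbitrary unions to get τ_{X×Y}; counting gives |τ_{X×Y}| = 9.


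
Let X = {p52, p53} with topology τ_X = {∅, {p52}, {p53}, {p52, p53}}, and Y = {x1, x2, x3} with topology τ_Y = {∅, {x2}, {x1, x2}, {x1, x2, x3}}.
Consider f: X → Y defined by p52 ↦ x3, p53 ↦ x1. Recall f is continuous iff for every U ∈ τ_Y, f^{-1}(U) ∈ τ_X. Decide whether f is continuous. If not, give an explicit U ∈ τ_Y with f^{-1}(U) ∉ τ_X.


f IS continuous.

Compute f^{-1}(U) for each U ∈ τ_Y:
  U = ∅: f^{-1}(U) = ∅ ∈ τ_X ✓.
  U = {x2}: f^{-1}(U) = ∅ ∈ τ_X ✓.
  U = {x1, x2}: f^{-1}(U) = {p53} ∈ τ_X ✓.
  U = {x1, x2, x3}: f^{-1}(U) = {p52, p53} ∈ τ_X ✓.
Every preimage lies in τ_X, so f IS continuous.


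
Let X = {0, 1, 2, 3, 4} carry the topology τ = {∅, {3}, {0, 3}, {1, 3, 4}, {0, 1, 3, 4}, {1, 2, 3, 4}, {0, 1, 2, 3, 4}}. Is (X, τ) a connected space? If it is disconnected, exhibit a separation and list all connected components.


(X, τ) is connected.

Find clopen sets (U ∈ τ with X ∖ U ∈ τ):
  U = ∅, X ∖ U = {0, 1, 2, 3, 4} — both open, so U is clopen.
  U = {0, 1, 2, 3, 4}, X ∖ U = ∅ — both open, so U is clopen.
Only trivial clopens (∅ and X) exist, so (X, τ) is connected.
Compute connected components by grouping points that agree on all clopens:
  component: {0, 1, 2, 3, 4}


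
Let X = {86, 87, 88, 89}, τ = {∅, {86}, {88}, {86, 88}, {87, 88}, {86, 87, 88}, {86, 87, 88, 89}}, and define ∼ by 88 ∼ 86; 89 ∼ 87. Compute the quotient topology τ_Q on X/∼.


X/∼ = {[86=88], [87=89]}; |τ_Q| = 3.

Equivalence classes: [86=88], [87=89].
Quotient map π: X → X/∼ sends 86 ↦ [86=88], 87 ↦ [87=89], 88 ↦ [86=88], 89 ↦ [87=89].
For each subset V ⊆ X/∼, compute π^{-1}(V) ⊆ X and check whether π^{-1}(V) ∈ τ. V is open in τ_Q iff π^{-1}(V) ∈ τ.
  V = {}: π^{-1}(V) = ∅ ∈ τ ✓.
  V = {[86=88]}: π^{-1}(V) = {86, 88} ∈ τ ✓.
  V = {[87=89]}: π^{-1}(V) = {87, 89} ∉ τ ✗.
  V = {[86=88], [87=89]}: π^{-1}(V) = {86, 87, 88, 89} ∈ τ ✓.
Open sets in the quotient: τ_Q = {{}, {[86=88]}, {[86=88], [87=89]}} (3 elements).


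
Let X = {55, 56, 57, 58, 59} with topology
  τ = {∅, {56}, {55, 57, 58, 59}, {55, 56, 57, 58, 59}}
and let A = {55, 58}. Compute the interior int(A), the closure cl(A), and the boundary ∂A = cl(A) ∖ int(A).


int(A) = ∅, cl(A) = {55, 57, 58, 59}, ∂A = {55, 57, 58, 59}.

Closed sets in (X, τ) are complements of opens:
  closed(X, τ) = {∅, {56}, {55, 57, 58, 59}, {55, 56, 57, 58, 59}}.
int(A) = ⋃ {U ∈ τ : U ⊆ A}. Opens contained in A: ∅.
Taking the union of these: int(A) = ∅.
cl(A) = ⋂ {C closed : A ⊆ C}. Closed sets containing A: {55, 57, 58, 59}, {55, 56, 57, 58, 59}.
Intersecting these: cl(A) = {55, 57, 58, 59}.
∂A = cl(A) ∖ int(A) = {55, 57, 58, 59} ∖ ∅ = {55, 57, 58, 59}.


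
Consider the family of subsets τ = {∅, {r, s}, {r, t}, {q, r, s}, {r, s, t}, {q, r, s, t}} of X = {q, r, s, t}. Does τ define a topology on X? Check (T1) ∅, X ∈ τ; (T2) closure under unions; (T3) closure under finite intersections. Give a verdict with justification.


τ is NOT a topology on X.

Axiom (T1): ∅ ∈ τ? Yes; X ∈ τ? Yes.
Axiom (T2/T3): check pairwise unions and intersections of members of τ.
Counterexample for (T3): {r, s} ∩ {r, t} = {r} ∉ τ. Therefore τ is NOT a topology.


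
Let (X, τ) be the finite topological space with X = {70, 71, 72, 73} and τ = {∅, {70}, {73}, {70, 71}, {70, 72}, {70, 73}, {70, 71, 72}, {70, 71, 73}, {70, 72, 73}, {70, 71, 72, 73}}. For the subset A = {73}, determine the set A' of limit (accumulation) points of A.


A' = ∅

For each x ∈ X, list the open sets U ∈ τ with x ∈ U, then check whether U ∩ (A ∖ {x}) ≠ ∅ for every such U.
  x = 70: open {70} ∋ x has {70} ∩ (A ∖ {70}) = ∅, so x is NOT a limit point.
  x = 71: open {70, 71} ∋ x has {70, 71} ∩ (A ∖ {71}) = ∅, so x is NOT a limit point.
  x = 72: open {70, 72} ∋ x has {70, 72} ∩ (A ∖ {72}) = ∅, so x is NOT a limit point.
  x = 73: open {73} ∋ x has {73} ∩ (A ∖ {73}) = ∅, so x is NOT a limit point.
Collecting: A' = ∅.


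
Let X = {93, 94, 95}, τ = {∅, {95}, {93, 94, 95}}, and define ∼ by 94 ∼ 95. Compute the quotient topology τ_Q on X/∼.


X/∼ = {[93], [94=95]}; |τ_Q| = 2.

Equivalence classes: [93], [94=95].
Quotient map π: X → X/∼ sends 93 ↦ [93], 94 ↦ [94=95], 95 ↦ [94=95].
For each subset V ⊆ X/∼, compute π^{-1}(V) ⊆ X and check whether π^{-1}(V) ∈ τ. V is open in τ_Q iff π^{-1}(V) ∈ τ.
  V = {}: π^{-1}(V) = ∅ ∈ τ ✓.
  V = {[93]}: π^{-1}(V) = {93} ∉ τ ✗.
  V = {[94=95]}: π^{-1}(V) = {94, 95} ∉ τ ✗.
  V = {[93], [94=95]}: π^{-1}(V) = {93, 94, 95} ∈ τ ✓.
Open sets in the quotient: τ_Q = {{}, {[93], [94=95]}} (2 elements).


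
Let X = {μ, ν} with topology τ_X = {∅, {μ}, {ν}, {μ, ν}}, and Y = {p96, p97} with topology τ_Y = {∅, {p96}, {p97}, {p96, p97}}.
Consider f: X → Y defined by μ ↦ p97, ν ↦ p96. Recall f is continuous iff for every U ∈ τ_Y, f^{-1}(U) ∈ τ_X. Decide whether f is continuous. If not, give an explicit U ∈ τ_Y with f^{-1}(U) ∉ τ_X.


f IS continuous.

Compute f^{-1}(U) for each U ∈ τ_Y:
  U = ∅: f^{-1}(U) = ∅ ∈ τ_X ✓.
  U = {p96}: f^{-1}(U) = {ν} ∈ τ_X ✓.
  U = {p97}: f^{-1}(U) = {μ} ∈ τ_X ✓.
  U = {p96, p97}: f^{-1}(U) = {μ, ν} ∈ τ_X ✓.
Every preimage lies in τ_X, so f IS continuous.


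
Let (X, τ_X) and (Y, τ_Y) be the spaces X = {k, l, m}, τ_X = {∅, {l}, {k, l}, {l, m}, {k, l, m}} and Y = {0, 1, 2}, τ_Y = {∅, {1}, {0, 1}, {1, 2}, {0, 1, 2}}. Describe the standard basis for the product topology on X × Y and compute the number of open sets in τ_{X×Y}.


Basis B = {∅ × ∅, {l} × {1}, {k, l} × {1}, {l} × {0, 1}, {l} × {1, 2}, {l, m} × {1}, {k, l, m} × {1}, {l} × {0, 1, 2}, {k, l} × {0, 1}, {k, l} × {1, 2}, {l, m} × {0, 1}, {l, m} × {1, 2}, {k, l} × {0, 1, 2}, {k, l, m} × {0, 1}, {k, l, m} × {1, 2}, {l, m} × {0, 1, 2}, {k, l, m} × {0, 1, 2}}; |τ_{X×Y}| = 48.

Enumerate products U × V with U ∈ τ_X, V ∈ τ_Y (deduplicated):
  ∅ × ∅ = {} (∅)
  {l} × {1} = {(l,1)}
  {k, l} × {1} = {(k,1), (l,1)}
  {l} × {0, 1} = {(l,0), (l,1)}
  {l} × {1, 2} = {(l,1), (l,2)}
  {l, m} × {1} = {(l,1), (m,1)}
  {k, l, m} × {1} = {(k,1), (l,1), (m,1)}
  {l} × {0, 1, 2} = {(l,0), (l,1), (l,2)}
  {k, l} × {0, 1} = {(k,0), (k,1), (l,0), (l,1)}
  {k, l} × {1, 2} = {(k,1), (k,2), (l,1), (l,2)}
  {l, m} × {0, 1} = {(l,0), (l,1), (m,0), (m,1)}
  {l, m} × {1, 2} = {(l,1), (l,2), (m,1), (m,2)}
  {k, l} × {0, 1, 2} = {(k,0), (k,1), (k,2), (l,0), (l,1), (l,2)}
  {k, l, m} × {0, 1} = {(k,0), (k,1), (l,0), (l,1), (m,0), (m,1)}
  {k, l, m} × {1, 2} = {(k,1), (k,2), (l,1), (l,2), (m,1), (m,2)}
  {l, m} × {0, 1, 2} = {(l,0), (l,1), (l,2), (m,0), (m,1), (m,2)}
  {k, l, m} × {0, 1, 2} = {(k,0), (k,1), (k,2), (l,0), (l,1), (l,2), (m,0), (m,1), (m,2)}
These 17 distinct sets form the basis B.
Close under arbitrary unions to get τ_{X×Y}; counting gives |τ_{X×Y}| = 48.
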